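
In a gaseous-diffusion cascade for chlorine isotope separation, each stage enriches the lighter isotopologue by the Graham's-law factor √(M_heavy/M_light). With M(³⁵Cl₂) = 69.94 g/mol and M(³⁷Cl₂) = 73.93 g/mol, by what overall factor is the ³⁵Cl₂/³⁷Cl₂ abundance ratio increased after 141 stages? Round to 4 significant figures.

After 141 stages the ratio has grown by (√(73.93/69.94))^141 = (73.93/69.94)^(141/2).
= 1.05705^(141/2) = 49.97.

49.97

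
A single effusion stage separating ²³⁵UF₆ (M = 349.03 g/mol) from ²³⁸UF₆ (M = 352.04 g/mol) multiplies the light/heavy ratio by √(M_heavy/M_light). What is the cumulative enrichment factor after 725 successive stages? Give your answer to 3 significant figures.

22.5

Overall factor = α^725 with α = √(352.04/349.03), i.e. (352.04/349.03)^(725/2).
= 1.00862^(725/2) = 22.5.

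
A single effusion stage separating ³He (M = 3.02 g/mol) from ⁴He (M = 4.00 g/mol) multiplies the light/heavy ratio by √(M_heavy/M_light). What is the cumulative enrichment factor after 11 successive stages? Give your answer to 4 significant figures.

After 11 stages the ratio has grown by (√(4.00/3.02))^11 = (4.00/3.02)^(11/2).
= 1.32450^(11/2) = 4.691.

4.691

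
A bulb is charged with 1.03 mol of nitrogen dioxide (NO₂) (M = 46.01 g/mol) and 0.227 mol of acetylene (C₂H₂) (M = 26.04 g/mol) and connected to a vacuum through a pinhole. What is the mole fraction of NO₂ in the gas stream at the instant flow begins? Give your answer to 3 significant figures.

0.773

Each component's effusion rate ∝ (its partial pressure)·(1/√M) ∝ n_i/√M_i.
So x_NO₂ in the escaping gas = (n_NO₂/√M_NO₂) / Σ(n_i/√M_i)
= (1.03/√46.01) / (1.03/√46.01 + 0.227/√26.04) = 0.1518/(0.1518 + 0.04448) = 0.773.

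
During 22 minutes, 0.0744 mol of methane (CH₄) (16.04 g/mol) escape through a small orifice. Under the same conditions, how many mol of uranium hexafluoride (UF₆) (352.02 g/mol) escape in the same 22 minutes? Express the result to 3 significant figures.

Using Graham's law: rate_UF₆/rate_CH₄ = √(M_CH₄/M_UF₆) = √(16.04/352.02) = √0.04557 = 0.2135.
So the amount for UF₆ is 0.0744 × 0.2135 = 0.0159 mol.

0.0159 mol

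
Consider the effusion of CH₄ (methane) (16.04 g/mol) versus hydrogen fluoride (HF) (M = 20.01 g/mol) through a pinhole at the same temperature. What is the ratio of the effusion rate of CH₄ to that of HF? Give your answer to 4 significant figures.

Graham's law gives rate_CH₄/rate_HF = √(M_HF/M_CH₄) = √(20.01/16.04) = √1.248 = 1.117.

1.117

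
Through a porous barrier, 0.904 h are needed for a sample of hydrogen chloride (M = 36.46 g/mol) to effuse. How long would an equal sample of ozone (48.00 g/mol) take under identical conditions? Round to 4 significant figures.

Using Graham's law: t_O₃/t_HCl = √(M_O₃/M_HCl) = √(48.00/36.46) = √1.317 = 1.147.
So the time for O₃ is 0.904 × 1.147 = 1.037 h.

1.037 h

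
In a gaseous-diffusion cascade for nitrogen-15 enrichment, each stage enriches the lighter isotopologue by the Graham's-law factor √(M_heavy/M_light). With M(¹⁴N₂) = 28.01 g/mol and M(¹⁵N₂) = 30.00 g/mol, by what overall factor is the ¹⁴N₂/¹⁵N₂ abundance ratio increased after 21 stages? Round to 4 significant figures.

Overall factor = α^21 with α = √(30.00/28.01), i.e. (30.00/28.01)^(21/2).
= 1.07105^(21/2) = 2.056.

2.056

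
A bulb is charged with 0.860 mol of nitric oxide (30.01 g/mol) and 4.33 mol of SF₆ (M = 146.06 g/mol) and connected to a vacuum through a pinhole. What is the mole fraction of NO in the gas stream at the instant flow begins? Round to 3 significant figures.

0.305

Each component's effusion rate ∝ (its partial pressure)·(1/√M) ∝ n_i/√M_i.
So x_NO in the escaping gas = (n_NO/√M_NO) / Σ(n_i/√M_i)
= (0.860/√30.01) / (0.860/√30.01 + 4.33/√146.06) = 0.1570/(0.1570 + 0.3583) = 0.305.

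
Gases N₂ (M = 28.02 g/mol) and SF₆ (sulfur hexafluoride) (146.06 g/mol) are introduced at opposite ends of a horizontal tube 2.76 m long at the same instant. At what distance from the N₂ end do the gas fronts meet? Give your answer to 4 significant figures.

1.919 m

Graham's law gives d_N₂/d_SF₆ = rate_N₂/rate_SF₆ = √(M_SF₆/M_N₂) = √(146.06/28.02) = 2.283.
With d_N₂ + d_SF₆ = 2.76 m, d_SF₆ = 2.76/(1 + 2.283) = 0.8407 m.
d_N₂ = 2.76 − 0.8407 = 1.919 m.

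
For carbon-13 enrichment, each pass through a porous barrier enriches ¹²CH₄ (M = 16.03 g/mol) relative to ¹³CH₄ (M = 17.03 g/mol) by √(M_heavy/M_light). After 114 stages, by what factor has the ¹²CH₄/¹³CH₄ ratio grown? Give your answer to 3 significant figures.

31.5

After 114 stages the ratio has grown by (√(17.03/16.03))^114 = (17.03/16.03)^(114/2).
= 1.06238^57 = 31.5.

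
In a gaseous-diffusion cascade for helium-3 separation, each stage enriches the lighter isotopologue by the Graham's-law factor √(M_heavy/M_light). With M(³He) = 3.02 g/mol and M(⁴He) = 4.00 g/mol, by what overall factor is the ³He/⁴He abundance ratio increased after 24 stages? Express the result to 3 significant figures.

29.1

The single-stage factor is √(M_heavy/M_light), so 24 stages give [√(4.00/3.02)]^24 = (4.00/3.02)^(24/2).
= 1.32450^12 = 29.1.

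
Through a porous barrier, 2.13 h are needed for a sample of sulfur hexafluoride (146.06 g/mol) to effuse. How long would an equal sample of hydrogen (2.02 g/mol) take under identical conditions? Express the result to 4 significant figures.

Since effusion rate ∝ 1/√M, t_H₂/t_SF₆ = √(M_H₂/M_SF₆) = √(2.02/146.06) = √0.01383 = 0.1176.
So the time for H₂ is 2.13 × 0.1176 = 0.2505 h.

0.2505 h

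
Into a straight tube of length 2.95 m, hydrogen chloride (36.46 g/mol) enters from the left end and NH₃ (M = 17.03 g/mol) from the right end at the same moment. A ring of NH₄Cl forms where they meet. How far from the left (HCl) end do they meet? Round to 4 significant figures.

The fronts meet when d_HCl + d_NH₃ = L with d_HCl/d_NH₃ = √(M_NH₃/M_HCl) (Graham's law). Here √(M_NH₃/M_HCl) = √(17.03/36.46) = 0.6834.
With d_HCl + d_NH₃ = 2.95 m, d_NH₃ = 2.95/(1 + 0.6834) = 1.752 m.
d_HCl = 2.95 − 1.752 = 1.198 m.

1.198 m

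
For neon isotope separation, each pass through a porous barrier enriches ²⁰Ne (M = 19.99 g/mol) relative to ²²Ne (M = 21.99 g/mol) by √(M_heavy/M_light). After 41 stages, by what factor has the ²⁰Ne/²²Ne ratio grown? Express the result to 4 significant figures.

The single-stage factor is √(M_heavy/M_light), so 41 stages give [√(21.99/19.99)]^41 = (21.99/19.99)^(41/2).
= 1.10005^(41/2) = 7.062.

7.062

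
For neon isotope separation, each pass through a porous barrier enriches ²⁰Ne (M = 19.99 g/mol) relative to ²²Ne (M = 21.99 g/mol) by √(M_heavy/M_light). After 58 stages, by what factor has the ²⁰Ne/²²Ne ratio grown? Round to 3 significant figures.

Each stage multiplies the ratio by α = √(21.99/19.99), so after 58 stages the overall factor is α^58 = (21.99/19.99)^(58/2).
= 1.10005^29 = 15.9.

15.9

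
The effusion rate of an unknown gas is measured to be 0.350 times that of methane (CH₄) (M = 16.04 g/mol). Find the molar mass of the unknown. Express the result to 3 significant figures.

From Graham's law, rate_X/rate_CH₄ = √(M_CH₄/M_X).
0.350 = √(16.04/M_X)
M_X = 16.04 / 0.350² = 16.04 / 0.1225 = 131 g/mol

131 g/mol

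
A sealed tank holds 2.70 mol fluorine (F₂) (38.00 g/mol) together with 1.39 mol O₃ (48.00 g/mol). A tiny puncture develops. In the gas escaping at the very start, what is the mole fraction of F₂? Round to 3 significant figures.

0.686

Rate_i ∝ x_i/√M_i (Graham's law weighted by mole fraction), so the effusate composition follows n_i/√M_i.
Mole fraction of F₂ in the effusate = (n_F₂/√M_F₂) / (n_F₂/√M_F₂ + n_O₃/√M_O₃)
= (2.70/√38.00) / (2.70/√38.00 + 1.39/√48.00) = 0.4380/(0.4380 + 0.2006) = 0.686.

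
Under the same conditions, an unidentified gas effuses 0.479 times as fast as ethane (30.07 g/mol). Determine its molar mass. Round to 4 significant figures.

Since effusion rate ∝ 1/√M, rate_X/rate_C₂H₆ = √(M_C₂H₆/M_X).
0.479 = √(30.07/M_X)
M_X = 30.07 / 0.479² = 30.07 / 0.2294 = 131.1 g/mol

131.1 g/mol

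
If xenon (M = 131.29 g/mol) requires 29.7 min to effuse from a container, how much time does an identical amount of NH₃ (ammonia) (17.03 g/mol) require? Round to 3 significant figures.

Since effusion rate ∝ 1/√M, t_NH₃/t_Xe = √(M_NH₃/M_Xe) = √(17.03/131.29) = √0.1297 = 0.3602.
So the time for NH₃ is 29.7 × 0.3602 = 10.7 min.

10.7 min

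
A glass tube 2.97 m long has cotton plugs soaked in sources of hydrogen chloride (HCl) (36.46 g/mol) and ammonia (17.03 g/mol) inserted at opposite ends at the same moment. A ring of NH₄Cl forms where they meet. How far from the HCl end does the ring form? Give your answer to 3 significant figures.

1.21 m

Distances travelled in equal time are proportional to diffusion rates, so d_HCl/d_NH₃ = √(M_NH₃/M_HCl) = √(17.03/36.46) = 0.6834.
With d_HCl + d_NH₃ = 2.97 m, d_NH₃ = 2.97/(1 + 0.6834) = 1.764 m.
d_HCl = 2.97 − 1.764 = 1.21 m.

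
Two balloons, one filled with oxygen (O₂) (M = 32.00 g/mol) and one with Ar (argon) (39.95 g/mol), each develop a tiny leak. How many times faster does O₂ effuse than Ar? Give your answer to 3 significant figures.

1.12

Since effusion rate ∝ 1/√M, rate_O₂/rate_Ar = √(M_Ar/M_O₂) = √(39.95/32.00) = √1.248 = 1.12.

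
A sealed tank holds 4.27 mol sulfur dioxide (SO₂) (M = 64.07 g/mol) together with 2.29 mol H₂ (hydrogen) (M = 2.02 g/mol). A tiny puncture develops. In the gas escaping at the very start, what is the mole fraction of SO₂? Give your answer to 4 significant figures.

0.2487

Each component's effusion rate ∝ (its partial pressure)·(1/√M) ∝ n_i/√M_i.
x_SO₂(eff) = (n_SO₂/√M_SO₂) / (n_SO₂/√M_SO₂ + n_H₂/√M_H₂)
= (4.27/√64.07) / (4.27/√64.07 + 2.29/√2.02) = 0.5335/(0.5335 + 1.611) = 0.2487.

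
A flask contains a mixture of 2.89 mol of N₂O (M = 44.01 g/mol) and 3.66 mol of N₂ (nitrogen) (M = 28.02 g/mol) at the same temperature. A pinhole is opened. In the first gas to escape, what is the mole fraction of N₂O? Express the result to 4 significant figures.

0.3865

The effusion rate of species i is ∝ p_i/√M_i ∝ n_i/√M_i.
So x_N₂O in the escaping gas = (n_N₂O/√M_N₂O) / Σ(n_i/√M_i)
= (2.89/√44.01) / (2.89/√44.01 + 3.66/√28.02) = 0.4356/(0.4356 + 0.6914) = 0.3865.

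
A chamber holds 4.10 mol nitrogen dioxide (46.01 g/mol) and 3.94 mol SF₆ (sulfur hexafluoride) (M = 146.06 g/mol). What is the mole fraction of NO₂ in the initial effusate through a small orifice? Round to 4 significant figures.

0.6496

Effusion rate of each component ∝ n_i/√M_i (partial pressure × 1/√M).
x_NO₂(eff) = (n_NO₂/√M_NO₂) / (n_NO₂/√M_NO₂ + n_SF₆/√M_SF₆)
= (4.10/√46.01) / (4.10/√46.01 + 3.94/√146.06) = 0.6044/(0.6044 + 0.3260) = 0.6496.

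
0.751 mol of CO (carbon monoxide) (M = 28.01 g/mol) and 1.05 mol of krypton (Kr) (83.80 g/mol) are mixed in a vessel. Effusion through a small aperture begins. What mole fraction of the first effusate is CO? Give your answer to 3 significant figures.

0.553

Rate_i ∝ x_i/√M_i (Graham's law weighted by mole fraction), so the effusate composition follows n_i/√M_i.
Mole fraction of CO in the effusate = (n_CO/√M_CO) / (n_CO/√M_CO + n_Kr/√M_Kr)
= (0.751/√28.01) / (0.751/√28.01 + 1.05/√83.80) = 0.1419/(0.1419 + 0.1147) = 0.553.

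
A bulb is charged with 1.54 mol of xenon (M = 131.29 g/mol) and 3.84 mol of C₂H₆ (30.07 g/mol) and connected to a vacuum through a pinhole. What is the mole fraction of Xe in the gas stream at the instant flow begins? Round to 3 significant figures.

0.161

Effusion rate of each component ∝ n_i/√M_i (partial pressure × 1/√M).
x_Xe(eff) = (n_Xe/√M_Xe) / (n_Xe/√M_Xe + n_C₂H₆/√M_C₂H₆)
= (1.54/√131.29) / (1.54/√131.29 + 3.84/√30.07) = 0.1344/(0.1344 + 0.7003) = 0.161.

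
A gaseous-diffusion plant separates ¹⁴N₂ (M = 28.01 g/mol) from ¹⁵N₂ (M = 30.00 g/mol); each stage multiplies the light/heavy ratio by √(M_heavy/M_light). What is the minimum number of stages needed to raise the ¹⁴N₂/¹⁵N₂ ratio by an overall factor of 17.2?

83

Per stage α = (30.00/28.01)^(1/2) = 1.07105^0.5, giving ln α = 0.03432.
Need α^N ≥ 17.2 ⇒ N ≥ ln(17.2) / ln α = 2.845 / 0.03432 = 82.90.
So at least 83 stages are needed.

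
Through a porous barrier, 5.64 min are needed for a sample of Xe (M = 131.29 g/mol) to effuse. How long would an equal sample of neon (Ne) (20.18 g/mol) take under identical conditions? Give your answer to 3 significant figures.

2.21 min

Graham's law gives t_Ne/t_Xe = √(M_Ne/M_Xe) = √(20.18/131.29) = √0.1537 = 0.3921.
So the time for Ne is 5.64 × 0.3921 = 2.21 min.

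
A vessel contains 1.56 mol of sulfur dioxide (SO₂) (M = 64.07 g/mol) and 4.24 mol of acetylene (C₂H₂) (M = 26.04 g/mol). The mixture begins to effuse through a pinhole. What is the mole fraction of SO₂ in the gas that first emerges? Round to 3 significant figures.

Rate_i ∝ x_i/√M_i (Graham's law weighted by mole fraction), so the effusate composition follows n_i/√M_i.
So x_SO₂ in the escaping gas = (n_SO₂/√M_SO₂) / Σ(n_i/√M_i)
= (1.56/√64.07) / (1.56/√64.07 + 4.24/√26.04) = 0.1949/(0.1949 + 0.8309) = 0.190.

0.190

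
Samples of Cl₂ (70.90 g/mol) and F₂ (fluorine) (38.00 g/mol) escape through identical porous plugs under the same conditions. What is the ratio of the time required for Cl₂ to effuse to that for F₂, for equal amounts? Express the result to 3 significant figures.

Using Graham's law: t_Cl₂/t_F₂ = √(M_Cl₂/M_F₂) = √(70.90/38.00) = √1.866 = 1.37.

1.37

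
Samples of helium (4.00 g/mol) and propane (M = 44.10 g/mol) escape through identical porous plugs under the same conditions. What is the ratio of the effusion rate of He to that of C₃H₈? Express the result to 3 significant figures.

Since effusion rate ∝ 1/√M, rate_He/rate_C₃H₈ = √(M_C₃H₈/M_He) = √(44.10/4.00) = √11.03 = 3.32.

3.32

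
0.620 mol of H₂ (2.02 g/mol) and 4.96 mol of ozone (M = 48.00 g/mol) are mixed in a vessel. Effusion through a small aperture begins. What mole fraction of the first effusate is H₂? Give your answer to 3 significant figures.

0.379

The effusion rate of species i is ∝ p_i/√M_i ∝ n_i/√M_i.
Mole fraction of H₂ in the effusate = (n_H₂/√M_H₂) / (n_H₂/√M_H₂ + n_O₃/√M_O₃)
= (0.620/√2.02) / (0.620/√2.02 + 4.96/√48.00) = 0.4362/(0.4362 + 0.7159) = 0.379.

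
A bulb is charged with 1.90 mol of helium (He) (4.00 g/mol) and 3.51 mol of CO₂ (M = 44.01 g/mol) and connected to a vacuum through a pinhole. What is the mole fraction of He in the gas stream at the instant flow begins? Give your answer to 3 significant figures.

0.642

Rate_i ∝ x_i/√M_i (Graham's law weighted by mole fraction), so the effusate composition follows n_i/√M_i.
Mole fraction of He in the effusate = (n_He/√M_He) / (n_He/√M_He + n_CO₂/√M_CO₂)
= (1.90/√4.00) / (1.90/√4.00 + 3.51/√44.01) = 0.9500/(0.9500 + 0.5291) = 0.642.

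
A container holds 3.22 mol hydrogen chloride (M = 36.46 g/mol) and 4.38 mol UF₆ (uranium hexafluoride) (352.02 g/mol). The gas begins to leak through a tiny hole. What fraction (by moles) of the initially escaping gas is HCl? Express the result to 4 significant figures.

The effusion rate of species i is ∝ p_i/√M_i ∝ n_i/√M_i.
Mole fraction of HCl in the effusate = (n_HCl/√M_HCl) / (n_HCl/√M_HCl + n_UF₆/√M_UF₆)
= (3.22/√36.46) / (3.22/√36.46 + 4.38/√352.02) = 0.5333/(0.5333 + 0.2334) = 0.6955.

0.6955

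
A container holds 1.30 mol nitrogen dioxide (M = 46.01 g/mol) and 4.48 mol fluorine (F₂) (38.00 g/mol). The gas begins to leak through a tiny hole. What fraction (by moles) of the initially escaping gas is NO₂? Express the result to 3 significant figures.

0.209

Effusion rate of each component ∝ n_i/√M_i (partial pressure × 1/√M).
Mole fraction of NO₂ in the effusate = (n_NO₂/√M_NO₂) / (n_NO₂/√M_NO₂ + n_F₂/√M_F₂)
= (1.30/√46.01) / (1.30/√46.01 + 4.48/√38.00) = 0.1917/(0.1917 + 0.7268) = 0.209.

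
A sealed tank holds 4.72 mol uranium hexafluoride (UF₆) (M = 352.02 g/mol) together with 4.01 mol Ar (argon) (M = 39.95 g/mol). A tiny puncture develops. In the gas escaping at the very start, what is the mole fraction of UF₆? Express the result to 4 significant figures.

0.2839

The effusion rate of species i is ∝ p_i/√M_i ∝ n_i/√M_i.
x_UF₆(eff) = (n_UF₆/√M_UF₆) / (n_UF₆/√M_UF₆ + n_Ar/√M_Ar)
= (4.72/√352.02) / (4.72/√352.02 + 4.01/√39.95) = 0.2516/(0.2516 + 0.6344) = 0.2839.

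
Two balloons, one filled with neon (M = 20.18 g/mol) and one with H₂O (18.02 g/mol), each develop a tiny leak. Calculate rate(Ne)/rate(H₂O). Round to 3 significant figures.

0.945

Since effusion rate ∝ 1/√M, rate_Ne/rate_H₂O = √(M_H₂O/M_Ne) = √(18.02/20.18) = √0.8930 = 0.945.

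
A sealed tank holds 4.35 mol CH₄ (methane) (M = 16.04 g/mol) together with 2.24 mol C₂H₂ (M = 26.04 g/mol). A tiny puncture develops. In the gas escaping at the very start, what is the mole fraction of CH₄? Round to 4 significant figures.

Each component's effusion rate ∝ (its partial pressure)·(1/√M) ∝ n_i/√M_i.
Mole fraction of CH₄ in the effusate = (n_CH₄/√M_CH₄) / (n_CH₄/√M_CH₄ + n_C₂H₂/√M_C₂H₂)
= (4.35/√16.04) / (4.35/√16.04 + 2.24/√26.04) = 1.086/(1.086 + 0.4390) = 0.7122.

0.7122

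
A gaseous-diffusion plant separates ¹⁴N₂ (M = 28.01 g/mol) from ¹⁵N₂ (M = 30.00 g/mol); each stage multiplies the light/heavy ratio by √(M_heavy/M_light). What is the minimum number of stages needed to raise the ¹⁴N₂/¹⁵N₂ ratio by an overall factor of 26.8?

96

Single-stage factor α = √(30.00/28.01), so ln α = ½ ln(1.07105) = 0.03432.
Need α^N ≥ 26.8 ⇒ N ≥ ln(26.8) / ln α = 3.288 / 0.03432 = 95.82.
So at least 96 stages are needed.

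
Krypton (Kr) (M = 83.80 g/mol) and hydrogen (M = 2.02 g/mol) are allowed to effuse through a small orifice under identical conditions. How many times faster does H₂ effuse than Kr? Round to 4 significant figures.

Graham's law gives rate_H₂/rate_Kr = √(M_Kr/M_H₂) = √(83.80/2.02) = √41.49 = 6.441.

6.441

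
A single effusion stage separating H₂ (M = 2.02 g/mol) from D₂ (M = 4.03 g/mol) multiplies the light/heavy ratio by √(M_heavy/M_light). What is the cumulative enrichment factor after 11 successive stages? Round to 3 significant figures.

44.6

The single-stage factor is √(M_heavy/M_light), so 11 stages give [√(4.03/2.02)]^11 = (4.03/2.02)^(11/2).
= 1.99505^(11/2) = 44.6.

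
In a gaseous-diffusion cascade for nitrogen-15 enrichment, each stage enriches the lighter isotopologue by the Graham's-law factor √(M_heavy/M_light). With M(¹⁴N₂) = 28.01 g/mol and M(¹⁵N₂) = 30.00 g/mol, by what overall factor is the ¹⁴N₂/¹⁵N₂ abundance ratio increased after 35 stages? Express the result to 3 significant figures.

The single-stage factor is √(M_heavy/M_light), so 35 stages give [√(30.00/28.01)]^35 = (30.00/28.01)^(35/2).
= 1.07105^(35/2) = 3.32.

3.32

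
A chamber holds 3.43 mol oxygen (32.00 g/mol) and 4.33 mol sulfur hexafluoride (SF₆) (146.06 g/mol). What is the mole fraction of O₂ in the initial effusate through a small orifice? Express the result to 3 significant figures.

The effusion rate of species i is ∝ p_i/√M_i ∝ n_i/√M_i.
x_O₂(eff) = (n_O₂/√M_O₂) / (n_O₂/√M_O₂ + n_SF₆/√M_SF₆)
= (3.43/√32.00) / (3.43/√32.00 + 4.33/√146.06) = 0.6063/(0.6063 + 0.3583) = 0.629.

0.629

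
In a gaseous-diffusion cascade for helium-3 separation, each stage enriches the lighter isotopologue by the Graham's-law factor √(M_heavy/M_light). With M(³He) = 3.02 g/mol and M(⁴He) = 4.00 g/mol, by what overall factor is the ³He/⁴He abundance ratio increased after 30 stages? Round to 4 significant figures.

Overall factor = α^30 with α = √(4.00/3.02), i.e. (4.00/3.02)^(30/2).
= 1.32450^15 = 67.73.

67.73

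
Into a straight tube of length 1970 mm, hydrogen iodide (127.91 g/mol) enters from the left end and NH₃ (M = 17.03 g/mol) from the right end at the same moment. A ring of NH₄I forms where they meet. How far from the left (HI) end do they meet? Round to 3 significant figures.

The fronts meet when d_HI + d_NH₃ = L with d_HI/d_NH₃ = √(M_NH₃/M_HI) (Graham's law). Here √(M_NH₃/M_HI) = √(17.03/127.91) = 0.3649.
With d_HI + d_NH₃ = 1970 mm, d_NH₃ = 1970/(1 + 0.3649) = 1443 mm.
d_HI = 1970 − 1443 = 527 mm.

527 mm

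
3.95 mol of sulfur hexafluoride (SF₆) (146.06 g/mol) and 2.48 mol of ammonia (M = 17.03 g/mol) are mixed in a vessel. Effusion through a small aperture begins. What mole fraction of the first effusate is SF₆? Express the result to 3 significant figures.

Rate_i ∝ x_i/√M_i (Graham's law weighted by mole fraction), so the effusate composition follows n_i/√M_i.
x_SF₆(eff) = (n_SF₆/√M_SF₆) / (n_SF₆/√M_SF₆ + n_NH₃/√M_NH₃)
= (3.95/√146.06) / (3.95/√146.06 + 2.48/√17.03) = 0.3268/(0.3268 + 0.6010) = 0.352.

0.352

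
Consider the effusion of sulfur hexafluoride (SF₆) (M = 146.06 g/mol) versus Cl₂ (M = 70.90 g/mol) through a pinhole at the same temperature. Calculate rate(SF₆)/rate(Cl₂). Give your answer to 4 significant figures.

0.6967

From Graham's law, rate_SF₆/rate_Cl₂ = √(M_Cl₂/M_SF₆) = √(70.90/146.06) = √0.4854 = 0.6967.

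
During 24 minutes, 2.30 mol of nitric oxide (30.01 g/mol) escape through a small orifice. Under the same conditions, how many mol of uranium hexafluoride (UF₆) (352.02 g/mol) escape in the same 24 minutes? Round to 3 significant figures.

From Graham's law, rate_UF₆/rate_NO = √(M_NO/M_UF₆) = √(30.01/352.02) = √0.08525 = 0.2920.
So the amount for UF₆ is 2.30 × 0.2920 = 0.672 mol.

0.672 mol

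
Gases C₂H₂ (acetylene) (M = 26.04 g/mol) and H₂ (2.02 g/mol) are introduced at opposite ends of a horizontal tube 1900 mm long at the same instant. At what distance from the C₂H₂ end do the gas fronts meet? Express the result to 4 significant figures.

The fronts meet when d_C₂H₂ + d_H₂ = L with d_C₂H₂/d_H₂ = √(M_H₂/M_C₂H₂) (Graham's law). Here √(M_H₂/M_C₂H₂) = √(2.02/26.04) = 0.2785.
With d_C₂H₂ + d_H₂ = 1900 mm, d_H₂ = 1900/(1 + 0.2785) = 1486 mm.
d_C₂H₂ = 1900 − 1486 = 413.9 mm.

413.9 mm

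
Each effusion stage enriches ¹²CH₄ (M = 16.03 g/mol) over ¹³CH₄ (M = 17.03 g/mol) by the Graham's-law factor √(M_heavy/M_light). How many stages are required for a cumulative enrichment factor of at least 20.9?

With α = √(17.03/16.03) per stage, ln α = ½ ln(1.06238) = 0.03026.
Need α^N ≥ 20.9 ⇒ N ≥ ln(20.9) / ln α = 3.040 / 0.03026 = 100.46.
So at least 101 stages are needed.

101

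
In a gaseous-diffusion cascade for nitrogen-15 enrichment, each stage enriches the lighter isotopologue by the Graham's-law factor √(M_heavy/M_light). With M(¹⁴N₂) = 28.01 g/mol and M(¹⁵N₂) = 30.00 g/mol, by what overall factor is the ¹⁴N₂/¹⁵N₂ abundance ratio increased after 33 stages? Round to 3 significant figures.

After 33 stages the ratio has grown by (√(30.00/28.01))^33 = (30.00/28.01)^(33/2).
= 1.07105^(33/2) = 3.10.

3.10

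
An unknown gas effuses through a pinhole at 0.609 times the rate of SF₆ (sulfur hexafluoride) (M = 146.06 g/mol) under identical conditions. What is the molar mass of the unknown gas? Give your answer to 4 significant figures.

Since effusion rate ∝ 1/√M, rate_X/rate_SF₆ = √(M_SF₆/M_X).
0.609 = √(146.06/M_X)
M_X = 146.06 / 0.609² = 146.06 / 0.3709 = 393.8 g/mol

393.8 g/mol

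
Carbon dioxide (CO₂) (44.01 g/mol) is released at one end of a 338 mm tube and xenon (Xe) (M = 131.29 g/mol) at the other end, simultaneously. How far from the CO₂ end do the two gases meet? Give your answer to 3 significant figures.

214 mm

The fronts meet when d_CO₂ + d_Xe = L with d_CO₂/d_Xe = √(M_Xe/M_CO₂) (Graham's law). Here √(M_Xe/M_CO₂) = √(131.29/44.01) = 1.727.
With d_CO₂ + d_Xe = 338 mm, d_Xe = 338/(1 + 1.727) = 123.9 mm.
d_CO₂ = 338 − 123.9 = 214 mm.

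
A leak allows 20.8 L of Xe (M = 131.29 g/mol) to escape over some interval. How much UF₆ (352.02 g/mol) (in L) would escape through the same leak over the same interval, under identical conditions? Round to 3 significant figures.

Graham's law gives rate_UF₆/rate_Xe = √(M_Xe/M_UF₆) = √(131.29/352.02) = √0.3730 = 0.6107.
So the volume for UF₆ is 20.8 × 0.6107 = 12.7 L.

12.7 L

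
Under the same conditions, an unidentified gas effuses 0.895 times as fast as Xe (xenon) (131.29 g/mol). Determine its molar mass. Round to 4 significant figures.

Using Graham's law: rate_X/rate_Xe = √(M_Xe/M_X).
0.895 = √(131.29/M_X)
M_X = 131.29 / 0.895² = 131.29 / 0.8010 = 163.9 g/mol

163.9 g/mol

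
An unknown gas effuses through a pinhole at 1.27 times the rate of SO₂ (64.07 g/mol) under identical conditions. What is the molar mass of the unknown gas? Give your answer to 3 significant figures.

39.7 g/mol

Since effusion rate ∝ 1/√M, rate_X/rate_SO₂ = √(M_SO₂/M_X).
1.27 = √(64.07/M_X)
M_X = 64.07 / 1.27² = 64.07 / 1.613 = 39.7 g/mol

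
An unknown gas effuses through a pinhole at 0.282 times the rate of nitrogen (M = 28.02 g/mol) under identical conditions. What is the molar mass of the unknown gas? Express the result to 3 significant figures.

352 g/mol

By Graham's law, rate_X/rate_N₂ = √(M_N₂/M_X).
0.282 = √(28.02/M_X)
M_X = 28.02 / 0.282² = 28.02 / 0.07952 = 352 g/mol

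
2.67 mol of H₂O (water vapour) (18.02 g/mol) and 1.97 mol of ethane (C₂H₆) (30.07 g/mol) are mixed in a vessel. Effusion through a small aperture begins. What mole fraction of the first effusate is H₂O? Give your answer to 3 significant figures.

0.636

The effusion rate of species i is ∝ p_i/√M_i ∝ n_i/√M_i.
x_H₂O(eff) = (n_H₂O/√M_H₂O) / (n_H₂O/√M_H₂O + n_C₂H₆/√M_C₂H₆)
= (2.67/√18.02) / (2.67/√18.02 + 1.97/√30.07) = 0.6290/(0.6290 + 0.3593) = 0.636.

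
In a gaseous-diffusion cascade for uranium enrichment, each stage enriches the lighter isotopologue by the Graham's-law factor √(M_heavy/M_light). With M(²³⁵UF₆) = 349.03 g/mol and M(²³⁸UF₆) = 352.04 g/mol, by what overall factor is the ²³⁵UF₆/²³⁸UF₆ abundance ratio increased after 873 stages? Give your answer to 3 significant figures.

42.4

Overall factor = α^873 with α = √(352.04/349.03), i.e. (352.04/349.03)^(873/2).
= 1.00862^(873/2) = 42.4.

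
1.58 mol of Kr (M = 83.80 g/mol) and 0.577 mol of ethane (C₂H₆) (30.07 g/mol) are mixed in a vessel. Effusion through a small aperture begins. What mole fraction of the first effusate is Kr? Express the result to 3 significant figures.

Rate_i ∝ x_i/√M_i (Graham's law weighted by mole fraction), so the effusate composition follows n_i/√M_i.
So x_Kr in the escaping gas = (n_Kr/√M_Kr) / Σ(n_i/√M_i)
= (1.58/√83.80) / (1.58/√83.80 + 0.577/√30.07) = 0.1726/(0.1726 + 0.1052) = 0.621.

0.621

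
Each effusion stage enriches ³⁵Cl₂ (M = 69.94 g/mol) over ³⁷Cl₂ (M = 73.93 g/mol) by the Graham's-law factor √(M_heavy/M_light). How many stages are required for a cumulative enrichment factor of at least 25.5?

117

Single-stage factor α = √(73.93/69.94), so ln α = ½ ln(1.05705) = 0.02774.
Need α^N ≥ 25.5 ⇒ N ≥ ln(25.5) / ln α = 3.239 / 0.02774 = 116.75.
Minimum whole number of stages: N = 117.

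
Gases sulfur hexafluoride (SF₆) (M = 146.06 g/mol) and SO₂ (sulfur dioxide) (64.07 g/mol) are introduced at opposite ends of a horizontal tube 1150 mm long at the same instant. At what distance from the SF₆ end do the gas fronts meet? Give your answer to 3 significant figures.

In equal time, each gas travels a distance ∝ its rate ∝ 1/√M, so d_SF₆/d_SO₂ = √(M_SO₂/M_SF₆) = √(64.07/146.06) = 0.6623.
With d_SF₆ + d_SO₂ = 1150 mm, d_SO₂ = 1150/(1 + 0.6623) = 691.8 mm.
d_SF₆ = 1150 − 691.8 = 458 mm.

458 mm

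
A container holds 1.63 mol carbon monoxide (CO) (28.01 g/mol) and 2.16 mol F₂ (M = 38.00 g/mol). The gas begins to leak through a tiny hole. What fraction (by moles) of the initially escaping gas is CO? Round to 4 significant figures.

Each component's effusion rate ∝ (its partial pressure)·(1/√M) ∝ n_i/√M_i.
Mole fraction of CO in the effusate = (n_CO/√M_CO) / (n_CO/√M_CO + n_F₂/√M_F₂)
= (1.63/√28.01) / (1.63/√28.01 + 2.16/√38.00) = 0.3080/(0.3080 + 0.3504) = 0.4678.

0.4678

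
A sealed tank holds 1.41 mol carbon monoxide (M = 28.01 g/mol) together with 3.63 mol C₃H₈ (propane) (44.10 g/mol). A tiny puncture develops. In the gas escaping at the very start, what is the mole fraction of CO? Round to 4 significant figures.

0.3277

Each component's effusion rate ∝ (its partial pressure)·(1/√M) ∝ n_i/√M_i.
Mole fraction of CO in the effusate = (n_CO/√M_CO) / (n_CO/√M_CO + n_C₃H₈/√M_C₃H₈)
= (1.41/√28.01) / (1.41/√28.01 + 3.63/√44.10) = 0.2664/(0.2664 + 0.5466) = 0.3277.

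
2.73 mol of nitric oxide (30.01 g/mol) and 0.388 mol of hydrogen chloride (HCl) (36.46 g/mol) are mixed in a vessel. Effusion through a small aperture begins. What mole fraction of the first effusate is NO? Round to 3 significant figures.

0.886

The effusion rate of species i is ∝ p_i/√M_i ∝ n_i/√M_i.
Mole fraction of NO in the effusate = (n_NO/√M_NO) / (n_NO/√M_NO + n_HCl/√M_HCl)
= (2.73/√30.01) / (2.73/√30.01 + 0.388/√36.46) = 0.4983/(0.4983 + 0.06426) = 0.886.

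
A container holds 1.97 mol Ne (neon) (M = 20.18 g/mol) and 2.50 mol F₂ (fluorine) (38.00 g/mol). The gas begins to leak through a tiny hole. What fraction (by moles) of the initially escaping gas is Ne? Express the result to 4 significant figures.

0.5195

The effusion rate of species i is ∝ p_i/√M_i ∝ n_i/√M_i.
So x_Ne in the escaping gas = (n_Ne/√M_Ne) / Σ(n_i/√M_i)
= (1.97/√20.18) / (1.97/√20.18 + 2.50/√38.00) = 0.4385/(0.4385 + 0.4056) = 0.5195.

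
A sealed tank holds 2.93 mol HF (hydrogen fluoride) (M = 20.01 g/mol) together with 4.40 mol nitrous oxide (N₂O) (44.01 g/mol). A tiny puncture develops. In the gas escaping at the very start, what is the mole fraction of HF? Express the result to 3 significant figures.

0.497

The effusion rate of species i is ∝ p_i/√M_i ∝ n_i/√M_i.
Mole fraction of HF in the effusate = (n_HF/√M_HF) / (n_HF/√M_HF + n_N₂O/√M_N₂O)
= (2.93/√20.01) / (2.93/√20.01 + 4.40/√44.01) = 0.6550/(0.6550 + 0.6632) = 0.497.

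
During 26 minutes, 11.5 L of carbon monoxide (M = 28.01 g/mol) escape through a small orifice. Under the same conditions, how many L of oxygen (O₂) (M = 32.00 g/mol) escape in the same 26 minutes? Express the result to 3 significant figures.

10.8 L

By Graham's law, rate_O₂/rate_CO = √(M_CO/M_O₂) = √(28.01/32.00) = √0.8753 = 0.9356.
So the volume for O₂ is 11.5 × 0.9356 = 10.8 L.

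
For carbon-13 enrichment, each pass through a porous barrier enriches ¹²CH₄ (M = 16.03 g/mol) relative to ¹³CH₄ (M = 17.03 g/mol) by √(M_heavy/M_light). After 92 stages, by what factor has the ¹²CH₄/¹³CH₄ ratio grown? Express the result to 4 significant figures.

16.18

After 92 stages the ratio has grown by (√(17.03/16.03))^92 = (17.03/16.03)^(92/2).
= 1.06238^46 = 16.18.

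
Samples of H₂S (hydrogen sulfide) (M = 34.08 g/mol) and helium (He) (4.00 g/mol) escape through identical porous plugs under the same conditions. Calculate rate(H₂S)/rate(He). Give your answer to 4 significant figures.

Since effusion rate ∝ 1/√M, rate_H₂S/rate_He = √(M_He/M_H₂S) = √(4.00/34.08) = √0.1174 = 0.3426.

0.3426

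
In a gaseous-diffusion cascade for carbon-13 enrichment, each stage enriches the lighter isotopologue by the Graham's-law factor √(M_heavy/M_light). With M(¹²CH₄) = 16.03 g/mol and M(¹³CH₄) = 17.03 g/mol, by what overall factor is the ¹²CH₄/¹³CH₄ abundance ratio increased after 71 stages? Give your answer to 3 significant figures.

8.57

Overall factor = α^71 with α = √(17.03/16.03), i.e. (17.03/16.03)^(71/2).
= 1.06238^(71/2) = 8.57.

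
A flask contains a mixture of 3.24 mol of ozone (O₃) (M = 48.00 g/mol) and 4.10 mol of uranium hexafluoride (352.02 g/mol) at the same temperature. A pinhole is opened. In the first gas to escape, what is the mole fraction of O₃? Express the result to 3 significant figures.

The effusion rate of species i is ∝ p_i/√M_i ∝ n_i/√M_i.
So x_O₃ in the escaping gas = (n_O₃/√M_O₃) / Σ(n_i/√M_i)
= (3.24/√48.00) / (3.24/√48.00 + 4.10/√352.02) = 0.4677/(0.4677 + 0.2185) = 0.682.

0.682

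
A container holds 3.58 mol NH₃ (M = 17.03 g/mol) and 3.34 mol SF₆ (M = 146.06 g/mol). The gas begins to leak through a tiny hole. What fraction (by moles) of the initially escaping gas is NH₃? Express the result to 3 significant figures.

0.758

Effusion rate of each component ∝ n_i/√M_i (partial pressure × 1/√M).
So x_NH₃ in the escaping gas = (n_NH₃/√M_NH₃) / Σ(n_i/√M_i)
= (3.58/√17.03) / (3.58/√17.03 + 3.34/√146.06) = 0.8675/(0.8675 + 0.2764) = 0.758.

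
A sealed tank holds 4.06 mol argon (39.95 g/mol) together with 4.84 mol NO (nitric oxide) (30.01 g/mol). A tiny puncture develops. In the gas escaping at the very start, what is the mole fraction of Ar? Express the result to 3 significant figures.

Each component's effusion rate ∝ (its partial pressure)·(1/√M) ∝ n_i/√M_i.
x_Ar(eff) = (n_Ar/√M_Ar) / (n_Ar/√M_Ar + n_NO/√M_NO)
= (4.06/√39.95) / (4.06/√39.95 + 4.84/√30.01) = 0.6423/(0.6423 + 0.8835) = 0.421.

0.421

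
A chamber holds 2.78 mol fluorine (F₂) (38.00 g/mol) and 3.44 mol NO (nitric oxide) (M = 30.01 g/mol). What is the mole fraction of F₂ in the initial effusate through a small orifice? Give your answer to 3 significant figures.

Rate_i ∝ x_i/√M_i (Graham's law weighted by mole fraction), so the effusate composition follows n_i/√M_i.
x_F₂(eff) = (n_F₂/√M_F₂) / (n_F₂/√M_F₂ + n_NO/√M_NO)
= (2.78/√38.00) / (2.78/√38.00 + 3.44/√30.01) = 0.4510/(0.4510 + 0.6280) = 0.418.

0.418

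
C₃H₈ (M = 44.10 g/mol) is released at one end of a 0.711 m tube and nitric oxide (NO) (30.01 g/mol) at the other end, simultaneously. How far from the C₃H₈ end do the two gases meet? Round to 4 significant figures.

0.3214 m

The fronts meet when d_C₃H₈ + d_NO = L with d_C₃H₈/d_NO = √(M_NO/M_C₃H₈) (Graham's law). Here √(M_NO/M_C₃H₈) = √(30.01/44.10) = 0.8249.
With d_C₃H₈ + d_NO = 0.711 m, d_NO = 0.711/(1 + 0.8249) = 0.3896 m.
d_C₃H₈ = 0.711 − 0.3896 = 0.3214 m.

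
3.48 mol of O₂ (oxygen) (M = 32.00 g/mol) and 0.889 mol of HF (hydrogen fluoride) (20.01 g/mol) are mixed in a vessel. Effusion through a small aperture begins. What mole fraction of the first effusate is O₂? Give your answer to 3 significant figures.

0.756

Each component's effusion rate ∝ (its partial pressure)·(1/√M) ∝ n_i/√M_i.
Mole fraction of O₂ in the effusate = (n_O₂/√M_O₂) / (n_O₂/√M_O₂ + n_HF/√M_HF)
= (3.48/√32.00) / (3.48/√32.00 + 0.889/√20.01) = 0.6152/(0.6152 + 0.1987) = 0.756.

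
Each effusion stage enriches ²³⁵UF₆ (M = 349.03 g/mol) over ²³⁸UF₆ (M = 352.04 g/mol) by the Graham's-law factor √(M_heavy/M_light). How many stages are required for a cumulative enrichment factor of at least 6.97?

453

Per stage α = (352.04/349.03)^(1/2) = 1.00862^0.5, giving ln α = 0.004293.
Need α^N ≥ 6.97 ⇒ N ≥ ln(6.97) / ln α = 1.942 / 0.004293 = 452.23.
Minimum whole number of stages: N = 453.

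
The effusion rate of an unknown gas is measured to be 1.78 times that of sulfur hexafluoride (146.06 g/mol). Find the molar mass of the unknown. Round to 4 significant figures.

46.10 g/mol

Graham's law gives rate_X/rate_SF₆ = √(M_SF₆/M_X).
1.78 = √(146.06/M_X)
M_X = 146.06 / 1.78² = 146.06 / 3.168 = 46.10 g/mol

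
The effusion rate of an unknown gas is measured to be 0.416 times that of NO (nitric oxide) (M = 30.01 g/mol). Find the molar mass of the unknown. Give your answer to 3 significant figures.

By Graham's law, rate_X/rate_NO = √(M_NO/M_X).
0.416 = √(30.01/M_X)
M_X = 30.01 / 0.416² = 30.01 / 0.1731 = 173 g/mol

173 g/mol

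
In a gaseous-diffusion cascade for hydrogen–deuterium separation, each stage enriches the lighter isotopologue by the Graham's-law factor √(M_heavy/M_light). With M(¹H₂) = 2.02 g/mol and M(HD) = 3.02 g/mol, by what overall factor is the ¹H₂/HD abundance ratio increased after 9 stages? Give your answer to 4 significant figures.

Overall factor = α^9 with α = √(3.02/2.02), i.e. (3.02/2.02)^(9/2).
= 1.49505^(9/2) = 6.109.

6.109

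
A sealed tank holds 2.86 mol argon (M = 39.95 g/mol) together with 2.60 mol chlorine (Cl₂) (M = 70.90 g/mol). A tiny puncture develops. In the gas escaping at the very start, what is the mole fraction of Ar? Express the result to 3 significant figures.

0.594

Each component's effusion rate ∝ (its partial pressure)·(1/√M) ∝ n_i/√M_i.
So x_Ar in the escaping gas = (n_Ar/√M_Ar) / Σ(n_i/√M_i)
= (2.86/√39.95) / (2.86/√39.95 + 2.60/√70.90) = 0.4525/(0.4525 + 0.3088) = 0.594.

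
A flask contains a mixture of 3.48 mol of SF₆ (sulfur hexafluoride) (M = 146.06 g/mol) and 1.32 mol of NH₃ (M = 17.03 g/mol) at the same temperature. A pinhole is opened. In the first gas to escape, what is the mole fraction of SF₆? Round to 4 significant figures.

0.4737

Effusion rate of each component ∝ n_i/√M_i (partial pressure × 1/√M).
Mole fraction of SF₆ in the effusate = (n_SF₆/√M_SF₆) / (n_SF₆/√M_SF₆ + n_NH₃/√M_NH₃)
= (3.48/√146.06) / (3.48/√146.06 + 1.32/√17.03) = 0.2879/(0.2879 + 0.3199) = 0.4737.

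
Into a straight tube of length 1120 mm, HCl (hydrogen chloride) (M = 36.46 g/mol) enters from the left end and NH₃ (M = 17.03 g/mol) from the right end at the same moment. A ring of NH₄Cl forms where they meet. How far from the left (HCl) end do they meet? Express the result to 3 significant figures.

Graham's law gives d_HCl/d_NH₃ = rate_HCl/rate_NH₃ = √(M_NH₃/M_HCl) = √(17.03/36.46) = 0.6834.
With d_HCl + d_NH₃ = 1120 mm, d_NH₃ = 1120/(1 + 0.6834) = 665.3 mm.
d_HCl = 1120 − 665.3 = 455 mm.

455 mm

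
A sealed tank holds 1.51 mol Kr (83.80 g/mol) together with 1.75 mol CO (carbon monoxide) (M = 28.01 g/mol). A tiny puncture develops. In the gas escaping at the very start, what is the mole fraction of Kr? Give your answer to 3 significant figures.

0.333

The effusion rate of species i is ∝ p_i/√M_i ∝ n_i/√M_i.
So x_Kr in the escaping gas = (n_Kr/√M_Kr) / Σ(n_i/√M_i)
= (1.51/√83.80) / (1.51/√83.80 + 1.75/√28.01) = 0.1650/(0.1650 + 0.3307) = 0.333.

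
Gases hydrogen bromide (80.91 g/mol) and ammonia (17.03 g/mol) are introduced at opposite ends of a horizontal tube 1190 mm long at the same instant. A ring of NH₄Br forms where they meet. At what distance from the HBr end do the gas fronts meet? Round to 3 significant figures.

Distances travelled in equal time are proportional to diffusion rates, so d_HBr/d_NH₃ = √(M_NH₃/M_HBr) = √(17.03/80.91) = 0.4588.
With d_HBr + d_NH₃ = 1190 mm, d_NH₃ = 1190/(1 + 0.4588) = 815.7 mm.
d_HBr = 1190 − 815.7 = 374 mm.

374 mm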